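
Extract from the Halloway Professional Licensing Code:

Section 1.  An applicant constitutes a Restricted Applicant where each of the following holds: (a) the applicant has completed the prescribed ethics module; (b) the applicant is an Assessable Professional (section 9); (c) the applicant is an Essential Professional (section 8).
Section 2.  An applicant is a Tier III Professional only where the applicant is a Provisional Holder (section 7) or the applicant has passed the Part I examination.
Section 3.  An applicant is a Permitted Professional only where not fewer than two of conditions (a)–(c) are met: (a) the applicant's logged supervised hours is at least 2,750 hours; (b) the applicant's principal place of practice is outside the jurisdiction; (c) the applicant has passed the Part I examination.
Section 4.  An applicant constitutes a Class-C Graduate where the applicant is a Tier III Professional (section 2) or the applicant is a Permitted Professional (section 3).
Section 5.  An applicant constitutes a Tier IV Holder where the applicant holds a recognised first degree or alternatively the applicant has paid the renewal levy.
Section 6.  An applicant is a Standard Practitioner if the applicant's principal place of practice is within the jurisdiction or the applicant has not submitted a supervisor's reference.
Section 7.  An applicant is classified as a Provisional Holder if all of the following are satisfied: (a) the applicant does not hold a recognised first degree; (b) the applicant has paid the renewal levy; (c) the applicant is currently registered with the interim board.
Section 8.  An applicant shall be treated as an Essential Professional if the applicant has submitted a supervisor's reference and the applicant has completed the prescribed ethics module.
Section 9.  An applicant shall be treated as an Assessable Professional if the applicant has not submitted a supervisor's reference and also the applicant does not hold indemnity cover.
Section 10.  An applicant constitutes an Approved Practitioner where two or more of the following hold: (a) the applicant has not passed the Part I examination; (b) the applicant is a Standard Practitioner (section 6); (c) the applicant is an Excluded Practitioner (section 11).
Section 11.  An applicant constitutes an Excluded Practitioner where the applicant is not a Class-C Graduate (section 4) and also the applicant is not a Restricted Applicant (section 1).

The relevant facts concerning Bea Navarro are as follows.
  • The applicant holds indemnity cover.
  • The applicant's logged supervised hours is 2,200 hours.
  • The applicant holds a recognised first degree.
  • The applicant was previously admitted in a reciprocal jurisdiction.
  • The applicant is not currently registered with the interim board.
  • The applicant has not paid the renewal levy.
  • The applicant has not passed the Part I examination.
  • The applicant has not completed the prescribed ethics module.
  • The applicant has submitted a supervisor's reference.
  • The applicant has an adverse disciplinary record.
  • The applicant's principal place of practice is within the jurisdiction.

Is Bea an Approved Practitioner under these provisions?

Yes

Under section 6: the applicant's principal place of practice is within the jurisdiction? yes; or the applicant has not submitted a supervisor's reference? no. So the applicant is a Standard Practitioner.
Under section 7: the applicant does not hold a recognised first degree? no; and the applicant has paid the renewal levy? no; and the applicant is currently registered with the interim board? no. So the applicant is not a Provisional Holder.
Under section 2: Provisional Holder (section 7)? no; or the applicant has passed the Part I examination? no. So the applicant is not a Tier III Professional.
Under section 3: applicant's logged supervised hours: 2,200 hours ≥ 2,750 hours? no; the applicant's principal place of practice is outside the jurisdiction? no; the applicant has passed the Part I examination? no — 0 of 3 hold (need ≥2) → not satisfied.
Under section 4: Tier III Professional (section 2)? no; or Permitted Professional (section 3)? no. So the applicant is not a Class-C Graduate.
Under section 9: the applicant has not submitted a supervisor's reference? no; and the applicant does not hold indemnity cover? no. So the applicant is not an Assessable Professional.
Under section 8: the applicant has submitted a supervisor's reference? yes; and the applicant has completed the prescribed ethics module? no. So the applicant is not an Essential Professional.
Under section 1: the applicant has completed the prescribed ethics module? no; and Assessable Professional (section 9)? no; and Essential Professional (section 8)? no. So the applicant is not a Restricted Applicant.
Under section 11: not a Class-C Graduate (section 4)? yes; and not a Restricted Applicant (section 1)? yes. So the applicant is an Excluded Practitioner.
Under section 10: the applicant has not passed the Part I examination? yes; Standard Practitioner (section 6)? yes; Excluded Practitioner (section 11)? yes — 3 of 3 hold (need ≥2) → satisfied.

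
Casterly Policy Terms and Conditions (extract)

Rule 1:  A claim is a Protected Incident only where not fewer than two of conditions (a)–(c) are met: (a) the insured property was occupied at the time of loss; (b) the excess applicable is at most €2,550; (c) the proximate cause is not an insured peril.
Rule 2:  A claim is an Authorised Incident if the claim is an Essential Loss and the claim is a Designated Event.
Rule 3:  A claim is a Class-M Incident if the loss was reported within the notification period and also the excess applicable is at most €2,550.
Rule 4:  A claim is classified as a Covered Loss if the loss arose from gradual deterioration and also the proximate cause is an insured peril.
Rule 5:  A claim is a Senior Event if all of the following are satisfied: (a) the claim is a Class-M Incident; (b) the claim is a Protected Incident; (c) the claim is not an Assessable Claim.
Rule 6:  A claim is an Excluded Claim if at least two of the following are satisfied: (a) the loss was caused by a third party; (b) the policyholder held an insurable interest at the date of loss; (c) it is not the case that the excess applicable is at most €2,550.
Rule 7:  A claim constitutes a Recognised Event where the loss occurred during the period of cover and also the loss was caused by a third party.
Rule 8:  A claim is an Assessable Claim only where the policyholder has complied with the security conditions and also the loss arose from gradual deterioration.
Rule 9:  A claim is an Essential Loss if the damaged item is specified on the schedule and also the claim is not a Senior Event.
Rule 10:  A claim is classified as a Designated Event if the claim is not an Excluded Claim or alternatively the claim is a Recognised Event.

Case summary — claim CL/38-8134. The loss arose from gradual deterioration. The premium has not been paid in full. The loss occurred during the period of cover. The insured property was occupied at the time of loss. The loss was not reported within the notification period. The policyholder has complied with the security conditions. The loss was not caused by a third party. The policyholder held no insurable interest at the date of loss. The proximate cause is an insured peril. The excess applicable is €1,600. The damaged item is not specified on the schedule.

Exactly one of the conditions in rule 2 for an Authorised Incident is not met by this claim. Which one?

rule 3 — Class-M Incident: [the loss was reported within the notification period? no] AND [excess applicable: €1,600 ≤ €2,550? yes] → not satisfied.
rule 1 — Protected Incident: the insured property was occupied at the time of loss? yes; excess applicable: €1,600 ≤ €2,550? yes; the proximate cause is not an insured peril? no — 2 of 3 hold (need ≥2) → satisfied.
rule 8 — Assessable Claim: [the policyholder has complied with the security conditions? yes] AND [the loss arose from gradual deterioration? yes] → satisfied.
rule 5 — Senior Event: [Class-M Incident (rule 3)? no] AND [Protected Incident (rule 1)? yes] AND [not an Assessable Claim (rule 8)? no] → not satisfied.
rule 9 — Essential Loss: [the damaged item is specified on the schedule? no] AND [not a Senior Event (rule 5)? yes] → not satisfied.
rule 6 — Excluded Claim: the loss was caused by a third party? no; the policyholder held an insurable interest at the date of loss? no; excess applicable: €1,600 ≤ €2,550? yes, so negated condition no — 0 of 3 hold (need ≥2) → not satisfied.
rule 7 — Recognised Event: [the loss occurred during the period of cover? yes] AND [the loss was caused by a third party? no] → not satisfied.
rule 10 — Designated Event: [not an Excluded Claim (rule 6)? yes] OR [Recognised Event (rule 7)? no] → satisfied.
rule 2 — Authorised Incident: [Essential Loss (rule 9)? no] AND [Designated Event (rule 10)? yes] → not satisfied.

Essential Loss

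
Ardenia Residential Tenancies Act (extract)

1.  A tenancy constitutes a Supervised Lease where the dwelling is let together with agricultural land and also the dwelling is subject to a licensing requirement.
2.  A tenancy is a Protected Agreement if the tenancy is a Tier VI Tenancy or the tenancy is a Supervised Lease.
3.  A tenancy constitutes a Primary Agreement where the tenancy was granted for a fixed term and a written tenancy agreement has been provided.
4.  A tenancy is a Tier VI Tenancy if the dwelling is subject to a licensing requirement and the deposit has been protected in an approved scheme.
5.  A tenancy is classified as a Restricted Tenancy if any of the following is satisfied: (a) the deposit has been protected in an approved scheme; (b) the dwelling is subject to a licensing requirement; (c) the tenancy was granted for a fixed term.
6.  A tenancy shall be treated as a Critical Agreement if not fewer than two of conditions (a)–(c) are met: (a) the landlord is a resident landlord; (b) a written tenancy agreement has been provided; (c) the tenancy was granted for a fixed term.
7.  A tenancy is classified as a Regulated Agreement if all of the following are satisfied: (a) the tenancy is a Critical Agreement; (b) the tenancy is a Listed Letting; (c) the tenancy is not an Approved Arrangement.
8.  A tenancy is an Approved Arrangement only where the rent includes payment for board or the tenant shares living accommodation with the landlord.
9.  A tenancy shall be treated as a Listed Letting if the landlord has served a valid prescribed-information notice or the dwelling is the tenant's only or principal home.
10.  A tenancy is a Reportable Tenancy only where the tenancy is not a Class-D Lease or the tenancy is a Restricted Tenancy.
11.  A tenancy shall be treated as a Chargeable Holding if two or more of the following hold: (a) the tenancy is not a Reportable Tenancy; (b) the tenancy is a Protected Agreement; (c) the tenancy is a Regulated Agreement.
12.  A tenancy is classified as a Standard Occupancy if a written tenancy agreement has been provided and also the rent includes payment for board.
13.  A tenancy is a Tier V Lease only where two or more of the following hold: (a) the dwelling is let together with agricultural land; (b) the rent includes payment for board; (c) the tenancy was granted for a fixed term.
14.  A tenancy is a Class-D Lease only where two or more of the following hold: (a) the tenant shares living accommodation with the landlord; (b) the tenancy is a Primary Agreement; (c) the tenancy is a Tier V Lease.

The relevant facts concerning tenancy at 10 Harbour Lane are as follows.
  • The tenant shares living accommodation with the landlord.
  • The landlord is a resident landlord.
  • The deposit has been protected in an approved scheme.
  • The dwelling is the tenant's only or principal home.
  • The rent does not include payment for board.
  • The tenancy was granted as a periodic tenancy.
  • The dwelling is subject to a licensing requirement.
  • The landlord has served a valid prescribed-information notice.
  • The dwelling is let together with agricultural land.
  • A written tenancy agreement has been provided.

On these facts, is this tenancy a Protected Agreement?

Yes

paragraph 4 — Tier VI Tenancy: [the dwelling is subject to a licensing requirement? yes] AND [the deposit has been protected in an approved scheme? yes] → satisfied.
paragraph 1 — Supervised Lease: [the dwelling is let together with agricultural land? yes] AND [the dwelling is subject to a licensing requirement? yes] → satisfied.
paragraph 2 — Protected Agreement: [Tier VI Tenancy (paragraph 4)? yes] OR [Supervised Lease (paragraph 1)? yes] → satisfied.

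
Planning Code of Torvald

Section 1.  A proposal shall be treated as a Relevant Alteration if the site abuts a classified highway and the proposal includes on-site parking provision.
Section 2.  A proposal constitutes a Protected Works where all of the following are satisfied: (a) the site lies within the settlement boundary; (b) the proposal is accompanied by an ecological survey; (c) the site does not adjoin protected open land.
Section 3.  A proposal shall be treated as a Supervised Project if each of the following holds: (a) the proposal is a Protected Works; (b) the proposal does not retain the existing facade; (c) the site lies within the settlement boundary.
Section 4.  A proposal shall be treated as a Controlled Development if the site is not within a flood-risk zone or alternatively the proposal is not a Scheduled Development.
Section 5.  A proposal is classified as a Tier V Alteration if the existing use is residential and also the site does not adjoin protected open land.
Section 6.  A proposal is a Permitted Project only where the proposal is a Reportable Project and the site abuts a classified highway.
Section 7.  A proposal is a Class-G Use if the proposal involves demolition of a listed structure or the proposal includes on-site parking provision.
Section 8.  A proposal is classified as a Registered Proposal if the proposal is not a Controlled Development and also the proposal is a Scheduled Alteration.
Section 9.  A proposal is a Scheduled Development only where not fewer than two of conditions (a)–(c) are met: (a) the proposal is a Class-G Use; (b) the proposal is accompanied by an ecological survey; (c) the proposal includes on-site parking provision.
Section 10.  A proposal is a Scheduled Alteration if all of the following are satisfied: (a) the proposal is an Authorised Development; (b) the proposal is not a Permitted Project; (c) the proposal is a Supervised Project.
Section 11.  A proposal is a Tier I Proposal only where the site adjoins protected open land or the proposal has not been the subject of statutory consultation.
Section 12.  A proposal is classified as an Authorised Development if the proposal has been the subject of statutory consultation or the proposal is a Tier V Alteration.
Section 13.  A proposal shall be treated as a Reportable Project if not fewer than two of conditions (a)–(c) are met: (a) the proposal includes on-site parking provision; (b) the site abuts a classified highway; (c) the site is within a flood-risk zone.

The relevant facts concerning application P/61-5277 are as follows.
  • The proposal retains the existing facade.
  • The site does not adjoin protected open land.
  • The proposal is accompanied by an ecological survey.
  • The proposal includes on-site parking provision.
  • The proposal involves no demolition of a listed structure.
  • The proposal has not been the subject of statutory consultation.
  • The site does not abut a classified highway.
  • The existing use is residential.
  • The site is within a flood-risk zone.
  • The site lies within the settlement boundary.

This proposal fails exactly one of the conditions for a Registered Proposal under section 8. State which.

Under section 7: the proposal involves demolition of a listed structure? no; or the proposal includes on-site parking provision? yes. So the proposal is a Class-G Use.
Under section 9: Class-G Use (section 7)? yes; the proposal is accompanied by an ecological survey? yes; the proposal includes on-site parking provision? yes — 3 of 3 hold (need ≥2) → satisfied.
Under section 4: the site is not within a flood-risk zone? no; or not a Scheduled Development (section 9)? no. So the proposal is not a Controlled Development.
Under section 5: the existing use is residential? yes; and the site does not adjoin protected open land? yes. So the proposal is a Tier V Alteration.
Under section 12: the proposal has been the subject of statutory consultation? no; or Tier V Alteration (section 5)? yes. So the proposal is an Authorised Development.
Under section 13: the proposal includes on-site parking provision? yes; the site abuts a classified highway? no; the site is within a flood-risk zone? yes — 2 of 3 hold (need ≥2) → satisfied.
Under section 6: Reportable Project (section 13)? yes; and the site abuts a classified highway? no. So the proposal is not a Permitted Project.
Under section 2: the site lies within the settlement boundary? yes; and the proposal is accompanied by an ecological survey? yes; and the site does not adjoin protected open land? yes. So the proposal is a Protected Works.
Under section 3: Protected Works (section 2)? yes; and the proposal does not retain the existing facade? no; and the site lies within the settlement boundary? yes. So the proposal is not a Supervised Project.
Under section 10: Authorised Development (section 12)? yes; and not a Permitted Project (section 6)? yes; and Supervised Project (section 3)? no. So the proposal is not a Scheduled Alteration.
Under section 8: not a Controlled Development (section 4)? yes; and Scheduled Alteration (section 10)? no. So the proposal is not a Registered Proposal.

Scheduled Alteration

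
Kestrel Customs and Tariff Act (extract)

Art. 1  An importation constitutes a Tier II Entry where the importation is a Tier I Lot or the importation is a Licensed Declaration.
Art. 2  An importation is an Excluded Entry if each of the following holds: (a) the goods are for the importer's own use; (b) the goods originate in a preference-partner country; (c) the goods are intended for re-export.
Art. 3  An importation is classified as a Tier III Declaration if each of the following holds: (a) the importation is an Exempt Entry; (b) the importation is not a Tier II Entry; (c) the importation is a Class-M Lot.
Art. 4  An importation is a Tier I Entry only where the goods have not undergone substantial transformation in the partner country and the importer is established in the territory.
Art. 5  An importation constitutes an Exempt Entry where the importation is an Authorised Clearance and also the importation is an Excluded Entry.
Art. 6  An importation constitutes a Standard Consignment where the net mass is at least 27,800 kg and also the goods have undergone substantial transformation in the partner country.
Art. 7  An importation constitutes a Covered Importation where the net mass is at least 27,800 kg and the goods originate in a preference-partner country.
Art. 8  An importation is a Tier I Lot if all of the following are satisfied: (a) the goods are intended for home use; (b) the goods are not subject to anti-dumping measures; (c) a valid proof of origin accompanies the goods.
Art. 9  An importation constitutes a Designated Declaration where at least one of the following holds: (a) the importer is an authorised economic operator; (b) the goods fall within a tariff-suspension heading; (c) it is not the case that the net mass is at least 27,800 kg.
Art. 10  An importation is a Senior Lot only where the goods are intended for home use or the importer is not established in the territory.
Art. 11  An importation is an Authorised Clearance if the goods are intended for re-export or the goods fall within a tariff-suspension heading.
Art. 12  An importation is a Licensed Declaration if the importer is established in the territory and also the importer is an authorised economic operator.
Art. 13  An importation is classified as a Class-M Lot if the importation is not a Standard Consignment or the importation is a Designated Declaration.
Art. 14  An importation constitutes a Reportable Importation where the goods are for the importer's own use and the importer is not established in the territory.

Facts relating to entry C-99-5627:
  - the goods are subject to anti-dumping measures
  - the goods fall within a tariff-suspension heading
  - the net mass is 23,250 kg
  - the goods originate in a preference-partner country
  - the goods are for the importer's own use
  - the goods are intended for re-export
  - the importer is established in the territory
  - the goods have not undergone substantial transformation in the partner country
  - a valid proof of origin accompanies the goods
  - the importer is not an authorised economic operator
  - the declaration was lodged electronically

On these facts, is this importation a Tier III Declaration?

Yes

article 11 — Authorised Clearance: [the goods are intended for re-export? yes] OR [the goods fall within a tariff-suspension heading? yes] → satisfied.
article 2 — Excluded Entry: [the goods are for the importer's own use? yes] AND [the goods originate in a preference-partner country? yes] AND [the goods are intended for re-export? yes] → satisfied.
article 5 — Exempt Entry: [Authorised Clearance (article 11)? yes] AND [Excluded Entry (article 2)? yes] → satisfied.
article 8 — Tier I Lot: [the goods are intended for home use? no] AND [the goods are not subject to anti-dumping measures? no] AND [a valid proof of origin accompanies the goods? yes] → not satisfied.
article 12 — Licensed Declaration: [the importer is established in the territory? yes] AND [the importer is an authorised economic operator? no] → not satisfied.
article 1 — Tier II Entry: [Tier I Lot (article 8)? no] OR [Licensed Declaration (article 12)? no] → not satisfied.
article 6 — Standard Consignment: [net mass: 23,250 kg ≥ 27,800 kg? no] AND [the goods have undergone substantial transformation in the partner country? no] → not satisfied.
article 9 — Designated Declaration: [the importer is an authorised economic operator? no] OR [the goods fall within a tariff-suspension heading? yes] OR [net mass: 23,250 kg ≥ 27,800 kg? no, so negated condition yes] → satisfied.
article 13 — Class-M Lot: [not a Standard Consignment (article 6)? yes] OR [Designated Declaration (article 9)? yes] → satisfied.
article 3 — Tier III Declaration: [Exempt Entry (article 5)? yes] AND [not a Tier II Entry (article 1)? yes] AND [Class-M Lot (article 13)? yes] → satisfied.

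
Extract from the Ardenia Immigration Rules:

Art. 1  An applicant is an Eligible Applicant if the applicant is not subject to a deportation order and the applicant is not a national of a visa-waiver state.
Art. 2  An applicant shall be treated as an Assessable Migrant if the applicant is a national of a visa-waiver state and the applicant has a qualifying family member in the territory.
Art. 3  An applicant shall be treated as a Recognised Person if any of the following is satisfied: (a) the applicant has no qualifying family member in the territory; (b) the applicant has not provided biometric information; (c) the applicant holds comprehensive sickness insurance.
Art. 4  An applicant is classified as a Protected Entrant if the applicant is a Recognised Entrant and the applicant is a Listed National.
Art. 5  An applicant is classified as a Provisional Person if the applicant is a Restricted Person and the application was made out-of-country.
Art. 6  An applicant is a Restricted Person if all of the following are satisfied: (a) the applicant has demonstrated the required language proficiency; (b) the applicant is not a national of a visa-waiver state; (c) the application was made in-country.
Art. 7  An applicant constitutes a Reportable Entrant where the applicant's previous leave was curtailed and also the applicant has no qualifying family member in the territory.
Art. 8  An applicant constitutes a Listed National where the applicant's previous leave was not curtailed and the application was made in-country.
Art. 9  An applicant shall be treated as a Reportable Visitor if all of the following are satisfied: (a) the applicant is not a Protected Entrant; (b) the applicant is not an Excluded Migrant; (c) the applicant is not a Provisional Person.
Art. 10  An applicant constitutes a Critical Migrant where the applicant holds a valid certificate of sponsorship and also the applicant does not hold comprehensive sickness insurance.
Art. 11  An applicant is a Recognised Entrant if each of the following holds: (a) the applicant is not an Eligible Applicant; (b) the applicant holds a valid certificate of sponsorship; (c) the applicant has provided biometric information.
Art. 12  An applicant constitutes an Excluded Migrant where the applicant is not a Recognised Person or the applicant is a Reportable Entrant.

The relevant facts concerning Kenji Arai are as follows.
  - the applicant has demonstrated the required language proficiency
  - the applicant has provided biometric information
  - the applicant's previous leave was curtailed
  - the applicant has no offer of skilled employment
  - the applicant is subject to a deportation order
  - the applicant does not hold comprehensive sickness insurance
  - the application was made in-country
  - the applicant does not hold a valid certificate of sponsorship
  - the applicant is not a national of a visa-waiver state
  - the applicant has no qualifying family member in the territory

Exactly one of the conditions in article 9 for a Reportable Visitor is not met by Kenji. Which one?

article 1 — Eligible Applicant: [the applicant is not subject to a deportation order? no] AND [the applicant is not a national of a visa-waiver state? yes] → not satisfied.
article 11 — Recognised Entrant: [not an Eligible Applicant (article 1)? yes] AND [the applicant holds a valid certificate of sponsorship? no] AND [the applicant has provided biometric information? yes] → not satisfied.
article 8 — Listed National: [the applicant's previous leave was not curtailed? no] AND [the application was made in-country? yes] → not satisfied.
article 4 — Protected Entrant: [Recognised Entrant (article 11)? no] AND [Listed National (article 8)? no] → not satisfied.
article 3 — Recognised Person: [the applicant has no qualifying family member in the territory? yes] OR [the applicant has not provided biometric information? no] OR [the applicant holds comprehensive sickness insurance? no] → satisfied.
article 7 — Reportable Entrant: [the applicant's previous leave was curtailed? yes] AND [the applicant has no qualifying family member in the territory? yes] → satisfied.
article 12 — Excluded Migrant: [not a Recognised Person (article 3)? no] OR [Reportable Entrant (article 7)? yes] → satisfied.
article 6 — Restricted Person: [the applicant has demonstrated the required language proficiency? yes] AND [the applicant is not a national of a visa-waiver state? yes] AND [the application was made in-country? yes] → satisfied.
article 5 — Provisional Person: [Restricted Person (article 6)? yes] AND [the application was made out-of-country? no] → not satisfied.
article 9 — Reportable Visitor: [not a Protected Entrant (article 4)? yes] AND [not an Excluded Migrant (article 12)? no] AND [not a Provisional Person (article 5)? yes] → not satisfied.

Excluded Migrant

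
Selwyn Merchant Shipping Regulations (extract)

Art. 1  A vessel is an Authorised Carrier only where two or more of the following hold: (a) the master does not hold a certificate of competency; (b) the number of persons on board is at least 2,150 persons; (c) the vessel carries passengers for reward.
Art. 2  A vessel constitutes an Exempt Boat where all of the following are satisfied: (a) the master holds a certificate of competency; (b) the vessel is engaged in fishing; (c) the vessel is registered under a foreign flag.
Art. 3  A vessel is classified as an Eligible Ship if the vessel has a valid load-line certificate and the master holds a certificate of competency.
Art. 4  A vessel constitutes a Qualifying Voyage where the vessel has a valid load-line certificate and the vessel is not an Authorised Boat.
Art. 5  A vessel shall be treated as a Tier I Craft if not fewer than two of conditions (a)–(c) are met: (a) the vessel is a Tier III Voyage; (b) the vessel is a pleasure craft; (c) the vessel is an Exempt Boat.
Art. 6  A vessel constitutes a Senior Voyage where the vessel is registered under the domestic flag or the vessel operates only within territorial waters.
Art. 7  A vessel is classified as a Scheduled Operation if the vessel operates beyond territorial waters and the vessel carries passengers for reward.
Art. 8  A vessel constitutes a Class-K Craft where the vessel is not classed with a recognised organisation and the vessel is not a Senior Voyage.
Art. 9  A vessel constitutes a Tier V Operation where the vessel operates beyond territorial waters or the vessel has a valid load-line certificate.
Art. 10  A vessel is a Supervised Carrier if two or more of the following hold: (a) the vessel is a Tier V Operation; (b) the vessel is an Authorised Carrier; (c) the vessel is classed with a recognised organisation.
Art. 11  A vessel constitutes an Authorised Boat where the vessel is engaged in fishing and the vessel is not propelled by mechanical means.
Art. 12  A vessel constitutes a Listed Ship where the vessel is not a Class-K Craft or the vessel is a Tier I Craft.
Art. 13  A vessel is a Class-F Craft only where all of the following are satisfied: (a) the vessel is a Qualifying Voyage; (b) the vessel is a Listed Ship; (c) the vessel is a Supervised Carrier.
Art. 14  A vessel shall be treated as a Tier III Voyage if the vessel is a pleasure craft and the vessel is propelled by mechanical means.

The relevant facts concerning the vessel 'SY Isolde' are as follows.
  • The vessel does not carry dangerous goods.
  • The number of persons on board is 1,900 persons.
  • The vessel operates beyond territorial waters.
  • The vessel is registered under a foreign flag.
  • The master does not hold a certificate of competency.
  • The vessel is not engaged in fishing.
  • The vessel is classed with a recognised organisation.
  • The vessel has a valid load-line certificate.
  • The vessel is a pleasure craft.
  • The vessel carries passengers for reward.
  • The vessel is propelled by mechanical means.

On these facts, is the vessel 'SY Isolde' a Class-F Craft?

article 11 — Authorised Boat: [the vessel is engaged in fishing? no] AND [the vessel is not propelled by mechanical means? no] → not satisfied.
article 4 — Qualifying Voyage: [the vessel has a valid load-line certificate? yes] AND [not an Authorised Boat (article 11)? yes] → satisfied.
article 6 — Senior Voyage: [the vessel is registered under the domestic flag? no] OR [the vessel operates only within territorial waters? no] → not satisfied.
article 8 — Class-K Craft: [the vessel is not classed with a recognised organisation? no] AND [not a Senior Voyage (article 6)? yes] → not satisfied.
article 14 — Tier III Voyage: [the vessel is a pleasure craft? yes] AND [the vessel is propelled by mechanical means? yes] → satisfied.
article 2 — Exempt Boat: [the master holds a certificate of competency? no] AND [the vessel is engaged in fishing? no] AND [the vessel is registered under a foreign flag? yes] → not satisfied.
article 5 — Tier I Craft: Tier III Voyage (article 14)? yes; the vessel is a pleasure craft? yes; Exempt Boat (article 2)? no — 2 of 3 hold (need ≥2) → satisfied.
article 12 — Listed Ship: [not a Class-K Craft (article 8)? yes] OR [Tier I Craft (article 5)? yes] → satisfied.
article 9 — Tier V Operation: [the vessel operates beyond territorial waters? yes] OR [the vessel has a valid load-line certificate? yes] → satisfied.
article 1 — Authorised Carrier: the master does not hold a certificate of competency? yes; number of persons on board: 1,900 persons ≥ 2,150 persons? no; the vessel carries passengers for reward? yes — 2 of 3 hold (need ≥2) → satisfied.
article 10 — Supervised Carrier: Tier V Operation (article 9)? yes; Authorised Carrier (article 1)? yes; the vessel is classed with a recognised organisation? yes — 3 of 3 hold (need ≥2) → satisfied.
article 13 — Class-F Craft: [Qualifying Voyage (article 4)? yes] AND [Listed Ship (article 12)? yes] AND [Supervised Carrier (article 10)? yes] → satisfied.

Yes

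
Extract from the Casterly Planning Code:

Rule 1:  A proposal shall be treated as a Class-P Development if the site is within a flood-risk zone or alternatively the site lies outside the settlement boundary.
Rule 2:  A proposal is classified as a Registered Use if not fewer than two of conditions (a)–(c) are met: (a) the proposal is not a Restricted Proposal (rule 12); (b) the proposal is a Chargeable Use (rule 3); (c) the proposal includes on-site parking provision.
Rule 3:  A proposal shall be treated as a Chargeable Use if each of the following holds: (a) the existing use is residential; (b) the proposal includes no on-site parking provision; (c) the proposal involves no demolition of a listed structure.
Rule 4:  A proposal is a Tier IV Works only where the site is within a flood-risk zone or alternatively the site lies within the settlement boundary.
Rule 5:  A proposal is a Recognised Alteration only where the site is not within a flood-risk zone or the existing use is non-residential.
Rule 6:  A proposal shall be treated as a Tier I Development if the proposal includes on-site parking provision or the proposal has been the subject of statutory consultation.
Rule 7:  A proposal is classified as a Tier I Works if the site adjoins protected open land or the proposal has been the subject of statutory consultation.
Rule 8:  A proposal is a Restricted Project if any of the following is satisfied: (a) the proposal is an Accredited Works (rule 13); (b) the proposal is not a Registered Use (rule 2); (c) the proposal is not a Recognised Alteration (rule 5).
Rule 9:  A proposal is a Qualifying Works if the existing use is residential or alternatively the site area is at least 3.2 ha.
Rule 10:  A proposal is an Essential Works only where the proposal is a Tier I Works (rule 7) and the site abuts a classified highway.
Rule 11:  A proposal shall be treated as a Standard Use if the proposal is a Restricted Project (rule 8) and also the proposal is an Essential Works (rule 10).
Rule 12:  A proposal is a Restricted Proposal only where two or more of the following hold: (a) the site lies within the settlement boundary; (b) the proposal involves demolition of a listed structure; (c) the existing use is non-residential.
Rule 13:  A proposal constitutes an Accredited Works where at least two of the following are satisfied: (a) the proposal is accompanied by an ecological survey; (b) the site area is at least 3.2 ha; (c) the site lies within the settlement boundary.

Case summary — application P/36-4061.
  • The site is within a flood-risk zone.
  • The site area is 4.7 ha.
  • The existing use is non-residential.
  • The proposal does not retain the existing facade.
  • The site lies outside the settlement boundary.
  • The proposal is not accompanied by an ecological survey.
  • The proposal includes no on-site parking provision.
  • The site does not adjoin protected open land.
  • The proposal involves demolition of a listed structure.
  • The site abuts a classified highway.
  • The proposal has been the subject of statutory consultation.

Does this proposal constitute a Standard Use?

Under rule 13: the proposal is accompanied by an ecological survey? no; site area: 4.7 ha ≥ 3.2 ha? yes; the site lies within the settlement boundary? no — 1 of 3 hold (need ≥2) → not satisfied.
Under rule 12: the site lies within the settlement boundary? no; the proposal involves demolition of a listed structure? yes; the existing use is non-residential? yes — 2 of 3 hold (need ≥2) → satisfied.
Under rule 3: the existing use is residential? no; and the proposal includes no on-site parking provision? yes; and the proposal involves no demolition of a listed structure? no. So the proposal is not a Chargeable Use.
Under rule 2: not a Restricted Proposal (rule 12)? no; Chargeable Use (rule 3)? no; the proposal includes on-site parking provision? no — 0 of 3 hold (need ≥2) → not satisfied.
Under rule 5: the site is not within a flood-risk zone? no; or the existing use is non-residential? yes. So the proposal is a Recognised Alteration.
Under rule 8: Accredited Works (rule 13)? no; or not a Registered Use (rule 2)? yes; or not a Recognised Alteration (rule 5)? no. So the proposal is a Restricted Project.
Under rule 7: the site adjoins protected open land? no; or the proposal has been the subject of statutory consultation? yes. So the proposal is a Tier I Works.
Under rule 10: Tier I Works (rule 7)? yes; and the site abuts a classified highway? yes. So the proposal is an Essential Works.
Under rule 11: Restricted Project (rule 8)? yes; and Essential Works (rule 10)? yes. So the proposal is a Standard Use.

Yes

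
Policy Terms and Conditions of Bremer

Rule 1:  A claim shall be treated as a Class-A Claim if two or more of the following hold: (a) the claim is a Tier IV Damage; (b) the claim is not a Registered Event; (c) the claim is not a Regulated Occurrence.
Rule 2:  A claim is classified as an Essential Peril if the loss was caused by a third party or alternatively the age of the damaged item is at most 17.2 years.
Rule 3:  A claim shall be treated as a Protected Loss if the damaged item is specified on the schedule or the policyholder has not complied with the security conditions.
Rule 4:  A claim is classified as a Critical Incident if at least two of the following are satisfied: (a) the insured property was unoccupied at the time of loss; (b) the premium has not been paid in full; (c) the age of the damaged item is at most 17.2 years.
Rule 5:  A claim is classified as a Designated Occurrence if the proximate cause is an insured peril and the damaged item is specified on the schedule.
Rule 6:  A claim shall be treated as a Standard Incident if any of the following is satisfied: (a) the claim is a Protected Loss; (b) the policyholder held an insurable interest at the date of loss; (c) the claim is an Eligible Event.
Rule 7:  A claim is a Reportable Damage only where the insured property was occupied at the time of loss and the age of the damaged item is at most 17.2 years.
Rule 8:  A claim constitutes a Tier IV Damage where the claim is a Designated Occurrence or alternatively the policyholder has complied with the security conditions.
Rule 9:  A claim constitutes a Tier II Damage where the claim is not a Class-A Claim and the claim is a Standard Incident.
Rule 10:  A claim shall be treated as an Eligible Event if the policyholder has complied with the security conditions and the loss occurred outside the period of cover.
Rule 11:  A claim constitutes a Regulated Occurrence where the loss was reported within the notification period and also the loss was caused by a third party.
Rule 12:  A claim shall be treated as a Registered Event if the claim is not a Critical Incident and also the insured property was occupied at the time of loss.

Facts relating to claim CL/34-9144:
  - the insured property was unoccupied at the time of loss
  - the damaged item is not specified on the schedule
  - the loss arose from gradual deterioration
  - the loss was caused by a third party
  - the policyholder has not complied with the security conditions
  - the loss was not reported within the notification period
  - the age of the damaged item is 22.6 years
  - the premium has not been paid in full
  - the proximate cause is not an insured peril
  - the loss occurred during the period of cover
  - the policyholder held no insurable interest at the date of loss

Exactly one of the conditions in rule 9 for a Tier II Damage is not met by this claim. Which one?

Class-A Claim

rule 5 — Designated Occurrence: [the proximate cause is an insured peril? no] AND [the damaged item is specified on the schedule? no] → not satisfied.
rule 8 — Tier IV Damage: [Designated Occurrence (rule 5)? no] OR [the policyholder has complied with the security conditions? no] → not satisfied.
rule 4 — Critical Incident: the insured property was unoccupied at the time of loss? yes; the premium has not been paid in full? yes; age of the damaged item: 22.6 years ≤ 17.2 years? no — 2 of 3 hold (need ≥2) → satisfied.
rule 12 — Registered Event: [not a Critical Incident (rule 4)? no] AND [the insured property was occupied at the time of loss? no] → not satisfied.
rule 11 — Regulated Occurrence: [the loss was reported within the notification period? no] AND [the loss was caused by a third party? yes] → not satisfied.
rule 1 — Class-A Claim: Tier IV Damage (rule 8)? no; not a Registered Event (rule 12)? yes; not a Regulated Occurrence (rule 11)? yes — 2 of 3 hold (need ≥2) → satisfied.
rule 3 — Protected Loss: [the damaged item is specified on the schedule? no] OR [the policyholder has not complied with the security conditions? yes] → satisfied.
rule 10 — Eligible Event: [the policyholder has complied with the security conditions? no] AND [the loss occurred outside the period of cover? no] → not satisfied.
rule 6 — Standard Incident: [Protected Loss (rule 3)? yes] OR [the policyholder held an insurable interest at the date of loss? no] OR [Eligible Event (rule 10)? no] → satisfied.
rule 9 — Tier II Damage: [not a Class-A Claim (rule 1)? no] AND [Standard Incident (rule 6)? yes] → not satisfied.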